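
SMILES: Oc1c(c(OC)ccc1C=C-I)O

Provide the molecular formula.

Heavy atoms from the SMILES: 9 C, 1 I, 3 O.
Implicit hydrogens by atom environment:
  4 × C (aromatic): no H
  2 × C (aromatic): 1 H each → 2
  2 × C: 1 H each → 2
  2 × O: 1 H each → 2
  1 × C: 3 H
  1 × I: no H
  1 × O: no H
  Total hydrogens = 9.
Molecular formula: C9H9IO3

C9H9IO3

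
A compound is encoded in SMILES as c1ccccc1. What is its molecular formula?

Heavy atoms from the SMILES: 6 C.
Implicit hydrogens by atom environment:
  6 × C (aromatic): 1 H each → 6
  Total hydrogens = 6.
Molecular formula: C6H6

C6H6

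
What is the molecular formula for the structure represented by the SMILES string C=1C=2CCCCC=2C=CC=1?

Heavy atoms from the SMILES: 10 C.
Implicit hydrogens by atom environment:
  4 × C: 2 H each → 8
  4 × C (aromatic): 1 H each → 4
  2 × C (aromatic): no H
  Total hydrogens = 12.
Molecular formula: C10H12

C10H12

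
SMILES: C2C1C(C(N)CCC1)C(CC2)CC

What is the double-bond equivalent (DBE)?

2

Molecular formula from the SMILES: C12H23N.
DoU = (2C + 2 + N − H − X)/2 = (2·12 + 2 + 1 − 23 − 0)/2 = 4/2 = 2.
(Structurally: 2 ring(s) + 0 π bond(s) = 2.)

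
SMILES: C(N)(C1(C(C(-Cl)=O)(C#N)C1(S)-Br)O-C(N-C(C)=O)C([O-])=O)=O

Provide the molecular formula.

Heavy atoms from the SMILES: 1 Br, 10 C, 1 Cl, 3 N, 6 O, 1 S.
Implicit hydrogens by atom environment:
  8 × C: no H
  5 × O: no H
  1 × Br: no H
  1 × C: 3 H
  1 × C: 1 H
  1 × Cl: no H
  1 × N: 2 H
  1 × N: 1 H
  1 × N: no H
  1 × O (charge -1): no H
  1 × S: 1 H
  Total hydrogens = 8.
Net charge -1.
Molecular formula: C10H8BrClN3O6S-

C10H8BrClN3O6S-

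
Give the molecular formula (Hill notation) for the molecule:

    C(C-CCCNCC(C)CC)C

Heavy atoms from the SMILES: 11 C, 1 N.
Implicit hydrogens by atom environment:
  7 × C: 2 H each → 14
  3 × C: 3 H each → 9
  1 × C: 1 H
  1 × N: 1 H
  Total hydrogens = 25.
Molecular formula: C11H25N

C11H25N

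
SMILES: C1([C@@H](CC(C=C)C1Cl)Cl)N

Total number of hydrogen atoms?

Hydrogens are implicit in SMILES; fill each atom to its normal valence:
  5 × C: 1 H each → 5
  2 × C: 2 H each → 4
  2 × Cl: no H
  1 × N: 2 H
  Total hydrogens = 11.

11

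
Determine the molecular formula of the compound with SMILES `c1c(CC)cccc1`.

C8H10

Heavy atoms from the SMILES: 8 C.
Implicit hydrogens by atom environment:
  5 × C (aromatic): 1 H each → 5
  1 × C: 3 H
  1 × C: 2 H
  1 × C (aromatic): no H
  Total hydrogens = 10.
Molecular formula: C8H10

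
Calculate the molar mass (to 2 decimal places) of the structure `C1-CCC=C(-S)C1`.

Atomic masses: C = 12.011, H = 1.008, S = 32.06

Molecular formula: C6H10S.
M = 6×12.011 + 10×1.008 + 1×32.06 = 114.21 g/mol.

114.21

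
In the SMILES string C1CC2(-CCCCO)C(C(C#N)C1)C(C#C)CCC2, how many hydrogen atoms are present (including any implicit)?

Hydrogens are implicit in SMILES; fill each atom to its normal valence:
  10 × C: 2 H each → 20
  4 × C: 1 H each → 4
  3 × C: no H
  1 × N: no H
  1 × O: 1 H
  Total hydrogens = 25.

25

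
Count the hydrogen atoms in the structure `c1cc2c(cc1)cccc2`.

Hydrogens are implicit in SMILES; fill each atom to its normal valence:
  8 × C (aromatic): 1 H each → 8
  2 × C (aromatic): no H
  Total hydrogens = 8.

8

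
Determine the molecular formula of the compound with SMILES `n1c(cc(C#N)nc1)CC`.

C7H7N3

Heavy atoms from the SMILES: 7 C, 3 N.
Implicit hydrogens by atom environment:
  2 × C (aromatic): 1 H each → 2
  2 × C (aromatic): no H
  2 × N (aromatic): no H
  1 × C: 3 H
  1 × C: 2 H
  1 × C: no H
  1 × N: no H
  Total hydrogens = 7.
Molecular formula: C7H7N3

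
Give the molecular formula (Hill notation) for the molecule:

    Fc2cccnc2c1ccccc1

Heavy atoms from the SMILES: 11 C, 1 F, 1 N.
Implicit hydrogens by atom environment:
  8 × C (aromatic): 1 H each → 8
  3 × C (aromatic): no H
  1 × F: no H
  1 × N (aromatic): no H
  Total hydrogens = 8.
Molecular formula: C11H8FN

C11H8FN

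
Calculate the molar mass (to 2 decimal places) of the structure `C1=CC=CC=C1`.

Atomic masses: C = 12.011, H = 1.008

78.11

Molecular formula: C6H6.
M = 6×12.011 + 6×1.008 = 78.11 g/mol.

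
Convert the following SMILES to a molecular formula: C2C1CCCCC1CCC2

C10H18

Heavy atoms from the SMILES: 10 C.
Implicit hydrogens by atom environment:
  8 × C: 2 H each → 16
  2 × C: 1 H each → 2
  Total hydrogens = 18.
Molecular formula: C10H18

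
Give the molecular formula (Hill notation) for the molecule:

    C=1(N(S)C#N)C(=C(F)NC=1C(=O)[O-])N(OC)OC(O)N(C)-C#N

C10H10FN6O5S-

Heavy atoms from the SMILES: 10 C, 1 F, 6 N, 5 O, 1 S.
Implicit hydrogens by atom environment:
  5 × N: no H
  4 × C (aromatic): no H
  3 × C: no H
  3 × O: no H
  2 × C: 3 H each → 6
  1 × C: 1 H
  1 × F: no H
  1 × N (aromatic): 1 H
  1 × O: 1 H
  1 × O (charge -1): no H
  1 × S: 1 H
  Total hydrogens = 10.
Net charge -1.
Molecular formula: C10H10FN6O5S-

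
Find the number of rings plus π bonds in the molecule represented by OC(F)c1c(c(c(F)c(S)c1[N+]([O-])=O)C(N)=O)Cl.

Molecular formula from the SMILES: C8H5ClF2N2O4S.
DoU = (2C + 2 + N − H − X)/2 = (2·8 + 2 + 2 − 5 − 3)/2 = 12/2 = 6.
(Structurally: 1 ring(s) + 5 π bond(s) = 6.)

6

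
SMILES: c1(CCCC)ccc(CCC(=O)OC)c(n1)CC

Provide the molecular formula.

Heavy atoms from the SMILES: 15 C, 1 N, 2 O.
Implicit hydrogens by atom environment:
  6 × C: 2 H each → 12
  3 × C: 3 H each → 9
  3 × C (aromatic): no H
  2 × C (aromatic): 1 H each → 2
  2 × O: no H
  1 × C: no H
  1 × N (aromatic): no H
  Total hydrogens = 23.
Molecular formula: C15H23NO2

C15H23NO2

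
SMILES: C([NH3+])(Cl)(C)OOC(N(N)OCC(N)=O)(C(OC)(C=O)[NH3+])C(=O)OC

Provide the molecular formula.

[C10H22ClN5O8]2+

Heavy atoms from the SMILES: 10 C, 1 Cl, 5 N, 8 O.
Implicit hydrogens by atom environment:
  8 × O: no H
  5 × C: no H
  3 × C: 3 H each → 9
  2 × N (charge +1): 3 H each → 6
  2 × N: 2 H each → 4
  1 × C: 2 H
  1 × C: 1 H
  1 × Cl: no H
  1 × N: no H
  Total hydrogens = 22.
Net charge +2.
Molecular formula: [C10H22ClN5O8]2+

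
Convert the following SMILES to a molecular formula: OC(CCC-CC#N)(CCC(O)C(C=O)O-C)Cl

C12H20ClNO4

Heavy atoms from the SMILES: 12 C, 1 Cl, 1 N, 4 O.
Implicit hydrogens by atom environment:
  6 × C: 2 H each → 12
  3 × C: 1 H each → 3
  2 × C: no H
  2 × O: 1 H each → 2
  2 × O: no H
  1 × C: 3 H
  1 × Cl: no H
  1 × N: no H
  Total hydrogens = 20.
Molecular formula: C12H20ClNO4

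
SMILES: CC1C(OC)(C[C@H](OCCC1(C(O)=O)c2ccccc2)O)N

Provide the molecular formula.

C16H23NO5

Heavy atoms from the SMILES: 16 C, 1 N, 5 O.
Implicit hydrogens by atom environment:
  5 × C (aromatic): 1 H each → 5
  3 × C: 2 H each → 6
  3 × C: no H
  3 × O: no H
  2 × C: 3 H each → 6
  2 × C: 1 H each → 2
  2 × O: 1 H each → 2
  1 × C (aromatic): no H
  1 × N: 2 H
  Total hydrogens = 23.
Molecular formula: C16H23NO5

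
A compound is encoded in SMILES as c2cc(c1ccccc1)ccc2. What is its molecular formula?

Heavy atoms from the SMILES: 12 C.
Implicit hydrogens by atom environment:
  10 × C (aromatic): 1 H each → 10
  2 × C (aromatic): no H
  Total hydrogens = 10.
Molecular formula: C12H10

C12H10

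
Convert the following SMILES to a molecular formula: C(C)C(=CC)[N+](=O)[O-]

Heavy atoms from the SMILES: 5 C, 1 N, 2 O.
Implicit hydrogens by atom environment:
  2 × C: 3 H each → 6
  1 × C: 2 H
  1 × C: 1 H
  1 × C: no H
  1 × N (charge +1): no H
  1 × O: no H
  1 × O (charge -1): no H
  Total hydrogens = 9.
Molecular formula: C5H9NO2

C5H9NO2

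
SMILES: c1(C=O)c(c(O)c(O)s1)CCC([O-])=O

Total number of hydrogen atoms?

Hydrogens are implicit in SMILES; fill each atom to its normal valence:
  4 × C (aromatic): no H
  2 × C: 2 H each → 4
  2 × O: 1 H each → 2
  2 × O: no H
  1 × C: 1 H
  1 × C: no H
  1 × O (charge -1): no H
  1 × S (aromatic): no H
  Total hydrogens = 7.

7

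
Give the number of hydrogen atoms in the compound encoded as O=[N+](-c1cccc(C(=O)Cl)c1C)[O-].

6

Hydrogens are implicit in SMILES; fill each atom to its normal valence:
  3 × C (aromatic): 1 H each → 3
  3 × C (aromatic): no H
  2 × O: no H
  1 × C: 3 H
  1 × C: no H
  1 × Cl: no H
  1 × N (charge +1): no H
  1 × O (charge -1): no H
  Total hydrogens = 6.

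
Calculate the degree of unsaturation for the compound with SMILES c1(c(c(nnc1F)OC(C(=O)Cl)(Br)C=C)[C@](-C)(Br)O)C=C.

Molecular formula from the SMILES: C12H10Br2ClFN2O3.
DoU = (2C + 2 + N − H − X)/2 = (2·12 + 2 + 2 − 10 − 4)/2 = 14/2 = 7.
(Structurally: 1 ring(s) + 6 π bond(s) = 7.)

7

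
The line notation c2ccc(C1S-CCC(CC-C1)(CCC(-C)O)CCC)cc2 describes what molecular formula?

Heavy atoms from the SMILES: 20 C, 1 O, 1 S.
Implicit hydrogens by atom environment:
  9 × C: 2 H each → 18
  5 × C (aromatic): 1 H each → 5
  2 × C: 3 H each → 6
  2 × C: 1 H each → 2
  1 × C: no H
  1 × C (aromatic): no H
  1 × O: 1 H
  1 × S: no H
  Total hydrogens = 32.
Molecular formula: C20H32OS

C20H32OS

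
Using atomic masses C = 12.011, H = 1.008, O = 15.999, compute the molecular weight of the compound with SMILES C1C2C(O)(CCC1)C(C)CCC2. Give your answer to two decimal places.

Molecular formula: C11H20O.
M = 11×12.011 + 20×1.008 + 1×15.999 = 168.28 g/mol.

168.28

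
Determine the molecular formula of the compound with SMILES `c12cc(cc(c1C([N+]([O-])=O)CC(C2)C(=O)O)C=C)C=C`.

Heavy atoms from the SMILES: 15 C, 1 N, 4 O.
Implicit hydrogens by atom environment:
  4 × C: 2 H each → 8
  4 × C: 1 H each → 4
  4 × C (aromatic): no H
  2 × C (aromatic): 1 H each → 2
  2 × O: no H
  1 × C: no H
  1 × N (charge +1): no H
  1 × O: 1 H
  1 × O (charge -1): no H
  Total hydrogens = 15.
Molecular formula: C15H15NO4

C15H15NO4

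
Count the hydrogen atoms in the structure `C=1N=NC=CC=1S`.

4

Hydrogens are implicit in SMILES; fill each atom to its normal valence:
  3 × C (aromatic): 1 H each → 3
  2 × N (aromatic): no H
  1 × C (aromatic): no H
  1 × S: 1 H
  Total hydrogens = 4.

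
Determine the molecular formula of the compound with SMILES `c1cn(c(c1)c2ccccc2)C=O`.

C11H9NO

Heavy atoms from the SMILES: 11 C, 1 N, 1 O.
Implicit hydrogens by atom environment:
  8 × C (aromatic): 1 H each → 8
  2 × C (aromatic): no H
  1 × C: 1 H
  1 × N (aromatic): no H
  1 × O: no H
  Total hydrogens = 9.
Molecular formula: C11H9NO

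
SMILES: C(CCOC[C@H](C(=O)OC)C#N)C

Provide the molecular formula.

Heavy atoms from the SMILES: 9 C, 1 N, 3 O.
Implicit hydrogens by atom environment:
  4 × C: 2 H each → 8
  3 × O: no H
  2 × C: 3 H each → 6
  2 × C: no H
  1 × C: 1 H
  1 × N: no H
  Total hydrogens = 15.
Molecular formula: C9H15NO3

C9H15NO3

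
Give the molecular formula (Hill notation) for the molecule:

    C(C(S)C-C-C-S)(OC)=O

Heavy atoms from the SMILES: 6 C, 2 O, 2 S.
Implicit hydrogens by atom environment:
  3 × C: 2 H each → 6
  2 × O: no H
  2 × S: 1 H each → 2
  1 × C: 3 H
  1 × C: 1 H
  1 × C: no H
  Total hydrogens = 12.
Molecular formula: C6H12O2S2

C6H12O2S2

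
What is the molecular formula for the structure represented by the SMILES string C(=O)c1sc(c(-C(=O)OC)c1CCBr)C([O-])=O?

C10H8BrO5S-

Heavy atoms from the SMILES: 1 Br, 10 C, 5 O, 1 S.
Implicit hydrogens by atom environment:
  4 × C (aromatic): no H
  4 × O: no H
  2 × C: 2 H each → 4
  2 × C: no H
  1 × Br: no H
  1 × C: 3 H
  1 × C: 1 H
  1 × O (charge -1): no H
  1 × S (aromatic): no H
  Total hydrogens = 8.
Net charge -1.
Molecular formula: C10H8BrO5S-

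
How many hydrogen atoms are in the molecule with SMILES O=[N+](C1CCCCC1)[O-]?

11

Hydrogens are implicit in SMILES; fill each atom to its normal valence:
  5 × C: 2 H each → 10
  1 × C: 1 H
  1 × N (charge +1): no H
  1 × O: no H
  1 × O (charge -1): no H
  Total hydrogens = 11.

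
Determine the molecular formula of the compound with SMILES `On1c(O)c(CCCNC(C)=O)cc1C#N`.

C10H13N3O3

Heavy atoms from the SMILES: 10 C, 3 N, 3 O.
Implicit hydrogens by atom environment:
  3 × C: 2 H each → 6
  3 × C (aromatic): no H
  2 × C: no H
  2 × O: 1 H each → 2
  1 × C: 3 H
  1 × C (aromatic): 1 H
  1 × N: 1 H
  1 × N (aromatic): no H
  1 × N: no H
  1 × O: no H
  Total hydrogens = 13.
Molecular formula: C10H13N3O3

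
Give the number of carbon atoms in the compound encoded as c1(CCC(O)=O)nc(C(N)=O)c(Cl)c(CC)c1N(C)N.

The symbol for carbon appears 12 times in the SMILES. Lowercase c denotes aromatic carbon and counts toward C.

12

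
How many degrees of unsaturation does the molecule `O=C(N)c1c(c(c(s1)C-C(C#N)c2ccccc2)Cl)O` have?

10

Molecular formula from the SMILES: C14H11ClN2O2S.
DoU = (2C + 2 + N − H − X)/2 = (2·14 + 2 + 2 − 11 − 1)/2 = 20/2 = 10.
(Structurally: 2 ring(s) + 8 π bond(s) = 10.)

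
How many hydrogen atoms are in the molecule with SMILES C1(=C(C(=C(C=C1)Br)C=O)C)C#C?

Hydrogens are implicit in SMILES; fill each atom to its normal valence:
  4 × C (aromatic): no H
  2 × C (aromatic): 1 H each → 2
  2 × C: 1 H each → 2
  1 × Br: no H
  1 × C: 3 H
  1 × C: no H
  1 × O: no H
  Total hydrogens = 7.

7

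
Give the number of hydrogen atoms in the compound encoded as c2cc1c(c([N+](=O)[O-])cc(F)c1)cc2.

6

Hydrogens are implicit in SMILES; fill each atom to its normal valence:
  6 × C (aromatic): 1 H each → 6
  4 × C (aromatic): no H
  1 × F: no H
  1 × N (charge +1): no H
  1 × O: no H
  1 × O (charge -1): no H
  Total hydrogens = 6.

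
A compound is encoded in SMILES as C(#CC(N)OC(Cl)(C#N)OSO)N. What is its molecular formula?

Heavy atoms from the SMILES: 5 C, 1 Cl, 3 N, 3 O, 1 S.
Implicit hydrogens by atom environment:
  4 × C: no H
  2 × N: 2 H each → 4
  2 × O: no H
  1 × C: 1 H
  1 × Cl: no H
  1 × N: no H
  1 × O: 1 H
  1 × S: no H
  Total hydrogens = 6.
Molecular formula: C5H6ClN3O3S

C5H6ClN3O3S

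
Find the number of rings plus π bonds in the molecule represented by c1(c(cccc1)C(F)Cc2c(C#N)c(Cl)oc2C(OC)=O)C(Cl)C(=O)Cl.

11

Molecular formula from the SMILES: C17H11Cl3FNO4.
DoU = (2C + 2 + N − H − X)/2 = (2·17 + 2 + 1 − 11 − 4)/2 = 22/2 = 11.
(Structurally: 2 ring(s) + 9 π bond(s) = 11.)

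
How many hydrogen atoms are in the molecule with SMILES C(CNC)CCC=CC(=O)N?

Hydrogens are implicit in SMILES; fill each atom to its normal valence:
  4 × C: 2 H each → 8
  2 × C: 1 H each → 2
  1 × C: 3 H
  1 × C: no H
  1 × N: 2 H
  1 × N: 1 H
  1 × O: no H
  Total hydrogens = 16.

16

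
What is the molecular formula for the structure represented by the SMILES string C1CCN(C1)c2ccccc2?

Heavy atoms from the SMILES: 10 C, 1 N.
Implicit hydrogens by atom environment:
  5 × C (aromatic): 1 H each → 5
  4 × C: 2 H each → 8
  1 × C (aromatic): no H
  1 × N: no H
  Total hydrogens = 13.
Molecular formula: C10H13N

C10H13N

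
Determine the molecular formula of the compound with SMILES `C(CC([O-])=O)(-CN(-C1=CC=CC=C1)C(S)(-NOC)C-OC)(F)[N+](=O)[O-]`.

Heavy atoms from the SMILES: 14 C, 1 F, 3 N, 6 O, 1 S.
Implicit hydrogens by atom environment:
  5 × C (aromatic): 1 H each → 5
  4 × O: no H
  3 × C: 2 H each → 6
  3 × C: no H
  2 × C: 3 H each → 6
  2 × O (charge -1): no H
  1 × C (aromatic): no H
  1 × F: no H
  1 × N: 1 H
  1 × N: no H
  1 × N (charge +1): no H
  1 × S: 1 H
  Total hydrogens = 19.
Net charge -1.
Molecular formula: C14H19FN3O6S-

C14H19FN3O6S-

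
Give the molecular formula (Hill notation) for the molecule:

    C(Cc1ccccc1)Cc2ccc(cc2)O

Heavy atoms from the SMILES: 15 C, 1 O.
Implicit hydrogens by atom environment:
  9 × C (aromatic): 1 H each → 9
  3 × C: 2 H each → 6
  3 × C (aromatic): no H
  1 × O: 1 H
  Total hydrogens = 16.
Molecular formula: C15H16O

C15H16O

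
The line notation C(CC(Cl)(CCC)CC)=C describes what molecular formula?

C9H17Cl

Heavy atoms from the SMILES: 9 C, 1 Cl.
Implicit hydrogens by atom environment:
  5 × C: 2 H each → 10
  2 × C: 3 H each → 6
  1 × C: 1 H
  1 × C: no H
  1 × Cl: no H
  Total hydrogens = 17.
Molecular formula: C9H17Cl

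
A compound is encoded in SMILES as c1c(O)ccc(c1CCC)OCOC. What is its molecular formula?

C11H16O3

Heavy atoms from the SMILES: 11 C, 3 O.
Implicit hydrogens by atom environment:
  3 × C: 2 H each → 6
  3 × C (aromatic): 1 H each → 3
  3 × C (aromatic): no H
  2 × C: 3 H each → 6
  2 × O: no H
  1 × O: 1 H
  Total hydrogens = 16.
Molecular formula: C11H16O3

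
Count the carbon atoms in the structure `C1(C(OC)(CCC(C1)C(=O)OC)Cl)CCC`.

12

The symbol for carbon appears 12 times in the SMILES. (Cl is a single chlorine, not C + l.)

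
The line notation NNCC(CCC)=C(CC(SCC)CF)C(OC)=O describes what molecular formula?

Heavy atoms from the SMILES: 13 C, 1 F, 2 N, 2 O, 1 S.
Implicit hydrogens by atom environment:
  6 × C: 2 H each → 12
  3 × C: 3 H each → 9
  3 × C: no H
  2 × O: no H
  1 × C: 1 H
  1 × F: no H
  1 × N: 2 H
  1 × N: 1 H
  1 × S: no H
  Total hydrogens = 25.
Molecular formula: C13H25FN2O2S

C13H25FN2O2S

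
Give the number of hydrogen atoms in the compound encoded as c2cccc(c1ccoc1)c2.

8

Hydrogens are implicit in SMILES; fill each atom to its normal valence:
  8 × C (aromatic): 1 H each → 8
  2 × C (aromatic): no H
  1 × O (aromatic): no H
  Total hydrogens = 8.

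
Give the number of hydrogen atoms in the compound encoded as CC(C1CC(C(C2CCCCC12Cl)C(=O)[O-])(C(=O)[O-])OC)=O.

19

Hydrogens are implicit in SMILES; fill each atom to its normal valence:
  5 × C: 2 H each → 10
  5 × C: no H
  4 × O: no H
  3 × C: 1 H each → 3
  2 × C: 3 H each → 6
  2 × O (charge -1): no H
  1 × Cl: no H
  Total hydrogens = 19.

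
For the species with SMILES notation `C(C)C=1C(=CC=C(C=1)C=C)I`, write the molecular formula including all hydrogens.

Heavy atoms from the SMILES: 10 C, 1 I.
Implicit hydrogens by atom environment:
  3 × C (aromatic): 1 H each → 3
  3 × C (aromatic): no H
  2 × C: 2 H each → 4
  1 × C: 3 H
  1 × C: 1 H
  1 × I: no H
  Total hydrogens = 11.
Molecular formula: C10H11I

C10H11I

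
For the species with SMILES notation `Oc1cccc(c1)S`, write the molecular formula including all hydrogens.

C6H6OS

Heavy atoms from the SMILES: 6 C, 1 O, 1 S.
Implicit hydrogens by atom environment:
  4 × C (aromatic): 1 H each → 4
  2 × C (aromatic): no H
  1 × O: 1 H
  1 × S: 1 H
  Total hydrogens = 6.
Molecular formula: C6H6OS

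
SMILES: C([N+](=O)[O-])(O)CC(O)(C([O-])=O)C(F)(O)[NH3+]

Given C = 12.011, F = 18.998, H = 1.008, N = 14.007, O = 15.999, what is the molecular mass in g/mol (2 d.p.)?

Molecular formula: C5H9FN2O7.
M = 5×12.011 + 1×18.998 + 9×1.008 + 2×14.007 + 7×15.999 = 228.13 g/mol.

228.13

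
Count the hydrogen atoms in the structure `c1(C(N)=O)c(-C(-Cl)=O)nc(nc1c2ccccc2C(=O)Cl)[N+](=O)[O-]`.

Hydrogens are implicit in SMILES; fill each atom to its normal valence:
  6 × C (aromatic): no H
  4 × C (aromatic): 1 H each → 4
  4 × O: no H
  3 × C: no H
  2 × Cl: no H
  2 × N (aromatic): no H
  1 × N: 2 H
  1 × N (charge +1): no H
  1 × O (charge -1): no H
  Total hydrogens = 6.

6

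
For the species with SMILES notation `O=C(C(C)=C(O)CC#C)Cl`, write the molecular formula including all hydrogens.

Heavy atoms from the SMILES: 7 C, 1 Cl, 2 O.
Implicit hydrogens by atom environment:
  4 × C: no H
  1 × C: 3 H
  1 × C: 2 H
  1 × C: 1 H
  1 × Cl: no H
  1 × O: 1 H
  1 × O: no H
  Total hydrogens = 7.
Molecular formula: C7H7ClO2

C7H7ClO2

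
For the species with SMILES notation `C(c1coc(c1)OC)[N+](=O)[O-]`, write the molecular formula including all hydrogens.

Heavy atoms from the SMILES: 6 C, 1 N, 4 O.
Implicit hydrogens by atom environment:
  2 × C (aromatic): 1 H each → 2
  2 × C (aromatic): no H
  2 × O: no H
  1 × C: 3 H
  1 × C: 2 H
  1 × N (charge +1): no H
  1 × O (aromatic): no H
  1 × O (charge -1): no H
  Total hydrogens = 7.
Molecular formula: C6H7NO4

C6H7NO4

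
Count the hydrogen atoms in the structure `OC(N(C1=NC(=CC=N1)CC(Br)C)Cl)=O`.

9

Hydrogens are implicit in SMILES; fill each atom to its normal valence:
  2 × C (aromatic): 1 H each → 2
  2 × C (aromatic): no H
  2 × N (aromatic): no H
  1 × Br: no H
  1 × C: 3 H
  1 × C: 2 H
  1 × C: 1 H
  1 × C: no H
  1 × Cl: no H
  1 × N: no H
  1 × O: 1 H
  1 × O: no H
  Total hydrogens = 9.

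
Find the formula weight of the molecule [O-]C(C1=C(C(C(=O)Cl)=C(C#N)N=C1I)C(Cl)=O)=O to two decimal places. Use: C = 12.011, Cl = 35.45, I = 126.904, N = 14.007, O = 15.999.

Molecular formula: C9Cl2IN2O4-.
M = 9×12.011 + 2×35.45 + 1×126.904 + 2×14.007 + 4×15.999 = 397.91 g/mol.

397.91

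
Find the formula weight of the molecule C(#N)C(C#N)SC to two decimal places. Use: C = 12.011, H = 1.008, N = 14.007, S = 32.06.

Molecular formula: C4H4N2S.
M = 4×12.011 + 4×1.008 + 2×14.007 + 1×32.06 = 112.15 g/mol.

112.15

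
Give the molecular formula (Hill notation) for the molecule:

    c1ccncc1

C5H5N

Heavy atoms from the SMILES: 5 C, 1 N.
Implicit hydrogens by atom environment:
  5 × C (aromatic): 1 H each → 5
  1 × N (aromatic): no H
  Total hydrogens = 5.
Molecular formula: C5H5N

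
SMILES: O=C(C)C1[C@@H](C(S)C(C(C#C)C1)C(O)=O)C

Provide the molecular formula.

Heavy atoms from the SMILES: 12 C, 3 O, 1 S.
Implicit hydrogens by atom environment:
  6 × C: 1 H each → 6
  3 × C: no H
  2 × C: 3 H each → 6
  2 × O: no H
  1 × C: 2 H
  1 × O: 1 H
  1 × S: 1 H
  Total hydrogens = 16.
Molecular formula: C12H16O3S

C12H16O3S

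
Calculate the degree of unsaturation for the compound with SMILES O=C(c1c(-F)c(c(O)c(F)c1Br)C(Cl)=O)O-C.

6

Molecular formula from the SMILES: C9H4BrClF2O4.
DoU = (2C + 2 + N − H − X)/2 = (2·9 + 2 + 0 − 4 − 4)/2 = 12/2 = 6.
(Structurally: 1 ring(s) + 5 π bond(s) = 6.)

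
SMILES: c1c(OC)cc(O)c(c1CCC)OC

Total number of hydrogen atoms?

Hydrogens are implicit in SMILES; fill each atom to its normal valence:
  4 × C (aromatic): no H
  3 × C: 3 H each → 9
  2 × C: 2 H each → 4
  2 × C (aromatic): 1 H each → 2
  2 × O: no H
  1 × O: 1 H
  Total hydrogens = 16.

16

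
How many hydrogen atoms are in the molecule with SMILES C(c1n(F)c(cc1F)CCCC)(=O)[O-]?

10

Hydrogens are implicit in SMILES; fill each atom to its normal valence:
  3 × C: 2 H each → 6
  3 × C (aromatic): no H
  2 × F: no H
  1 × C: 3 H
  1 × C (aromatic): 1 H
  1 × C: no H
  1 × N (aromatic): no H
  1 × O: no H
  1 × O (charge -1): no H
  Total hydrogens = 10.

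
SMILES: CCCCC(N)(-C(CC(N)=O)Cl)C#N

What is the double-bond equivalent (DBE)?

3

Molecular formula from the SMILES: C9H16ClN3O.
DoU = (2C + 2 + N − H − X)/2 = (2·9 + 2 + 3 − 16 − 1)/2 = 6/2 = 3.
(Structurally: 0 ring(s) + 3 π bond(s) = 3.)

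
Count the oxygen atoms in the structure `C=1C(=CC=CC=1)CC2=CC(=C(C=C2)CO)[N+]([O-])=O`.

3

The symbol for oxygen appears 3 times in the SMILES.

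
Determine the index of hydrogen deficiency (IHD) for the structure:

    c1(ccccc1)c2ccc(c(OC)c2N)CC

8

Molecular formula from the SMILES: C15H17NO.
DoU = (2C + 2 + N − H − X)/2 = (2·15 + 2 + 1 − 17 − 0)/2 = 16/2 = 8.
(Structurally: 2 ring(s) + 6 π bond(s) = 8.)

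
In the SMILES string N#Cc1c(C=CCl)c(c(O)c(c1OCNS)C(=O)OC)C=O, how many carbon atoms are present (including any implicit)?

The symbol for carbon appears 13 times in the SMILES. Lowercase c denotes aromatic carbon and counts toward C.

13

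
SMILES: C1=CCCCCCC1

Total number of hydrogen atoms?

Hydrogens are implicit in SMILES; fill each atom to its normal valence:
  6 × C: 2 H each → 12
  2 × C: 1 H each → 2
  Total hydrogens = 14.

14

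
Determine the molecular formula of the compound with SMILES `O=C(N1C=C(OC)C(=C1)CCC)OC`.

C10H15NO3

Heavy atoms from the SMILES: 10 C, 1 N, 3 O.
Implicit hydrogens by atom environment:
  3 × C: 3 H each → 9
  3 × O: no H
  2 × C: 2 H each → 4
  2 × C (aromatic): 1 H each → 2
  2 × C (aromatic): no H
  1 × C: no H
  1 × N (aromatic): no H
  Total hydrogens = 15.
Molecular formula: C10H15NO3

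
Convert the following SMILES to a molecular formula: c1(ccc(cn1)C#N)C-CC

Heavy atoms from the SMILES: 9 C, 2 N.
Implicit hydrogens by atom environment:
  3 × C (aromatic): 1 H each → 3
  2 × C: 2 H each → 4
  2 × C (aromatic): no H
  1 × C: 3 H
  1 × C: no H
  1 × N (aromatic): no H
  1 × N: no H
  Total hydrogens = 10.
Molecular formula: C9H10N2

C9H10N2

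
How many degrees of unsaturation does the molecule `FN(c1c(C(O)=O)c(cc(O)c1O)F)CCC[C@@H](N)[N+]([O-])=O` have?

6

Molecular formula from the SMILES: C11H13F2N3O6.
DoU = (2C + 2 + N − H − X)/2 = (2·11 + 2 + 3 − 13 − 2)/2 = 12/2 = 6.
(Structurally: 1 ring(s) + 5 π bond(s) = 6.)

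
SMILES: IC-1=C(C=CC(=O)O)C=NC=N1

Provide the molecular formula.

Heavy atoms from the SMILES: 7 C, 1 I, 2 N, 2 O.
Implicit hydrogens by atom environment:
  2 × C (aromatic): 1 H each → 2
  2 × C: 1 H each → 2
  2 × C (aromatic): no H
  2 × N (aromatic): no H
  1 × C: no H
  1 × I: no H
  1 × O: 1 H
  1 × O: no H
  Total hydrogens = 5.
Molecular formula: C7H5IN2O2

C7H5IN2O2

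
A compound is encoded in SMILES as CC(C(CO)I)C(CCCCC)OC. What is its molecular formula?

Heavy atoms from the SMILES: 11 C, 1 I, 2 O.
Implicit hydrogens by atom environment:
  5 × C: 2 H each → 10
  3 × C: 3 H each → 9
  3 × C: 1 H each → 3
  1 × I: no H
  1 × O: 1 H
  1 × O: no H
  Total hydrogens = 23.
Molecular formula: C11H23IO2

C11H23IO2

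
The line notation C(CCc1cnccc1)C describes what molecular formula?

C9H13N

Heavy atoms from the SMILES: 9 C, 1 N.
Implicit hydrogens by atom environment:
  4 × C (aromatic): 1 H each → 4
  3 × C: 2 H each → 6
  1 × C: 3 H
  1 × C (aromatic): no H
  1 × N (aromatic): no H
  Total hydrogens = 13.
Molecular formula: C9H13N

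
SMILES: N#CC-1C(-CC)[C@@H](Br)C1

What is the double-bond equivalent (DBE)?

3

Molecular formula from the SMILES: C7H10BrN.
DoU = (2C + 2 + N − H − X)/2 = (2·7 + 2 + 1 − 10 − 1)/2 = 6/2 = 3.
(Structurally: 1 ring(s) + 2 π bond(s) = 3.)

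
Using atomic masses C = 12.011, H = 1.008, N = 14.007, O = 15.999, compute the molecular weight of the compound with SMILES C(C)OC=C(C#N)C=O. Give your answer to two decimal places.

Molecular formula: C6H7NO2.
M = 6×12.011 + 7×1.008 + 1×14.007 + 2×15.999 = 125.13 g/mol.

125.13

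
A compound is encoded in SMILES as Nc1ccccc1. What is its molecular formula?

Heavy atoms from the SMILES: 6 C, 1 N.
Implicit hydrogens by atom environment:
  5 × C (aromatic): 1 H each → 5
  1 × C (aromatic): no H
  1 × N: 2 H
  Total hydrogens = 7.
Molecular formula: C6H7N

C6H7N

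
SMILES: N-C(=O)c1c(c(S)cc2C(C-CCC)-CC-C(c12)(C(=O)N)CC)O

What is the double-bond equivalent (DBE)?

7

Molecular formula from the SMILES: C18H26N2O3S.
DoU = (2C + 2 + N − H − X)/2 = (2·18 + 2 + 2 − 26 − 0)/2 = 14/2 = 7.
(Structurally: 2 ring(s) + 5 π bond(s) = 7.)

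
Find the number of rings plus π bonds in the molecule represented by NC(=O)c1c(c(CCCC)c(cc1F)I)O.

Molecular formula from the SMILES: C11H13FINO2.
DoU = (2C + 2 + N − H − X)/2 = (2·11 + 2 + 1 − 13 − 2)/2 = 10/2 = 5.
(Structurally: 1 ring(s) + 4 π bond(s) = 5.)

5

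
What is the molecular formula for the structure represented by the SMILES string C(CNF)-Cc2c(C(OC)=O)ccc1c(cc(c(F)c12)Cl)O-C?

Heavy atoms from the SMILES: 16 C, 1 Cl, 2 F, 1 N, 3 O.
Implicit hydrogens by atom environment:
  7 × C (aromatic): no H
  3 × C: 2 H each → 6
  3 × C (aromatic): 1 H each → 3
  3 × O: no H
  2 × C: 3 H each → 6
  2 × F: no H
  1 × C: no H
  1 × Cl: no H
  1 × N: 1 H
  Total hydrogens = 16.
Molecular formula: C16H16ClF2NO3

C16H16ClF2NO3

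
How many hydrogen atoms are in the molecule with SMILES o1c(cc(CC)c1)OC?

10

Hydrogens are implicit in SMILES; fill each atom to its normal valence:
  2 × C: 3 H each → 6
  2 × C (aromatic): 1 H each → 2
  2 × C (aromatic): no H
  1 × C: 2 H
  1 × O (aromatic): no H
  1 × O: no H
  Total hydrogens = 10.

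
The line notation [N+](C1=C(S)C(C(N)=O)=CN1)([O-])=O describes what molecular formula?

C5H5N3O3S

Heavy atoms from the SMILES: 5 C, 3 N, 3 O, 1 S.
Implicit hydrogens by atom environment:
  3 × C (aromatic): no H
  2 × O: no H
  1 × C (aromatic): 1 H
  1 × C: no H
  1 × N: 2 H
  1 × N (aromatic): 1 H
  1 × N (charge +1): no H
  1 × O (charge -1): no H
  1 × S: 1 H
  Total hydrogens = 5.
Molecular formula: C5H5N3O3S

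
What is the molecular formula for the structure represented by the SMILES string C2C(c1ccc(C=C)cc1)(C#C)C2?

Heavy atoms from the SMILES: 13 C.
Implicit hydrogens by atom environment:
  4 × C (aromatic): 1 H each → 4
  3 × C: 2 H each → 6
  2 × C: 1 H each → 2
  2 × C: no H
  2 × C (aromatic): no H
  Total hydrogens = 12.
Molecular formula: C13H12

C13H12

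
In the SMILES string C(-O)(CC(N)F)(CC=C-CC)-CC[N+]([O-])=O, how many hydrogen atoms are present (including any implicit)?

19

Hydrogens are implicit in SMILES; fill each atom to its normal valence:
  5 × C: 2 H each → 10
  3 × C: 1 H each → 3
  1 × C: 3 H
  1 × C: no H
  1 × F: no H
  1 × N: 2 H
  1 × N (charge +1): no H
  1 × O: 1 H
  1 × O: no H
  1 × O (charge -1): no H
  Total hydrogens = 19.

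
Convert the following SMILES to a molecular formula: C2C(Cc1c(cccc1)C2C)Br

C11H13Br

Heavy atoms from the SMILES: 1 Br, 11 C.
Implicit hydrogens by atom environment:
  4 × C (aromatic): 1 H each → 4
  2 × C: 2 H each → 4
  2 × C: 1 H each → 2
  2 × C (aromatic): no H
  1 × Br: no H
  1 × C: 3 H
  Total hydrogens = 13.
Molecular formula: C11H13Br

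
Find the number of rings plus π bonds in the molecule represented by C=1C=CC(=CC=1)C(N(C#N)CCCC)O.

Molecular formula from the SMILES: C12H16N2O.
DoU = (2C + 2 + N − H − X)/2 = (2·12 + 2 + 2 − 16 − 0)/2 = 12/2 = 6.
(Structurally: 1 ring(s) + 5 π bond(s) = 6.)

6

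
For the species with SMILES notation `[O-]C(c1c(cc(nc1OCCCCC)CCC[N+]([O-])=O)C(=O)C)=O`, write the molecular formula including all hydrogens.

Heavy atoms from the SMILES: 16 C, 2 N, 6 O.
Implicit hydrogens by atom environment:
  7 × C: 2 H each → 14
  4 × C (aromatic): no H
  4 × O: no H
  2 × C: 3 H each → 6
  2 × C: no H
  2 × O (charge -1): no H
  1 × C (aromatic): 1 H
  1 × N (aromatic): no H
  1 × N (charge +1): no H
  Total hydrogens = 21.
Net charge -1.
Molecular formula: C16H21N2O6-

C16H21N2O6-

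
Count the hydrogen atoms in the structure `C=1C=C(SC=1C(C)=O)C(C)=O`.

8

Hydrogens are implicit in SMILES; fill each atom to its normal valence:
  2 × C: 3 H each → 6
  2 × C (aromatic): 1 H each → 2
  2 × C (aromatic): no H
  2 × C: no H
  2 × O: no H
  1 × S (aromatic): no H
  Total hydrogens = 8.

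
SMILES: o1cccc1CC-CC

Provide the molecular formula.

Heavy atoms from the SMILES: 8 C, 1 O.
Implicit hydrogens by atom environment:
  3 × C: 2 H each → 6
  3 × C (aromatic): 1 H each → 3
  1 × C: 3 H
  1 × C (aromatic): no H
  1 × O (aromatic): no H
  Total hydrogens = 12.
Molecular formula: C8H12O

C8H12O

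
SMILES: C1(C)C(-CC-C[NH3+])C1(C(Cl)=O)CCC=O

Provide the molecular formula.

Heavy atoms from the SMILES: 11 C, 1 Cl, 1 N, 2 O.
Implicit hydrogens by atom environment:
  5 × C: 2 H each → 10
  3 × C: 1 H each → 3
  2 × C: no H
  2 × O: no H
  1 × C: 3 H
  1 × Cl: no H
  1 × N (charge +1): 3 H
  Total hydrogens = 19.
Net charge +1.
Molecular formula: C11H19ClNO2+

C11H19ClNO2+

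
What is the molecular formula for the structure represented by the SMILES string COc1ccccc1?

C7H8O

Heavy atoms from the SMILES: 7 C, 1 O.
Implicit hydrogens by atom environment:
  5 × C (aromatic): 1 H each → 5
  1 × C: 3 H
  1 × C (aromatic): no H
  1 × O: no H
  Total hydrogens = 8.
Molecular formula: C7H8O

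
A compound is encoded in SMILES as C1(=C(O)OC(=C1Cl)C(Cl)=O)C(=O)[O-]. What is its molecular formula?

C6HCl2O5-

Heavy atoms from the SMILES: 6 C, 2 Cl, 5 O.
Implicit hydrogens by atom environment:
  4 × C (aromatic): no H
  2 × C: no H
  2 × Cl: no H
  2 × O: no H
  1 × O: 1 H
  1 × O (aromatic): no H
  1 × O (charge -1): no H
  Total hydrogens = 1.
Net charge -1.
Molecular formula: C6HCl2O5-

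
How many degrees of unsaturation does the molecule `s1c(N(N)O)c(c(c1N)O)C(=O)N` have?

Molecular formula from the SMILES: C5H8N4O3S.
DoU = (2C + 2 + N − H − X)/2 = (2·5 + 2 + 4 − 8 − 0)/2 = 8/2 = 4.
(Structurally: 1 ring(s) + 3 π bond(s) = 4.)

4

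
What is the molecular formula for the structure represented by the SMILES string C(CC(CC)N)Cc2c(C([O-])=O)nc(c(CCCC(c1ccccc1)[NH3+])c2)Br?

Heavy atoms from the SMILES: 1 Br, 22 C, 3 N, 2 O.
Implicit hydrogens by atom environment:
  7 × C: 2 H each → 14
  6 × C (aromatic): 1 H each → 6
  5 × C (aromatic): no H
  2 × C: 1 H each → 2
  1 × Br: no H
  1 × C: 3 H
  1 × C: no H
  1 × N (charge +1): 3 H
  1 × N: 2 H
  1 × N (aromatic): no H
  1 × O: no H
  1 × O (charge -1): no H
  Total hydrogens = 30.
Molecular formula: C22H30BrN3O2

C22H30BrN3O2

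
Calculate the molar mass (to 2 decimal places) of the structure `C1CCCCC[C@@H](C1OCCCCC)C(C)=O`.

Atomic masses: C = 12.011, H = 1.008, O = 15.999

Molecular formula: C15H28O2.
M = 15×12.011 + 28×1.008 + 2×15.999 = 240.39 g/mol.

240.39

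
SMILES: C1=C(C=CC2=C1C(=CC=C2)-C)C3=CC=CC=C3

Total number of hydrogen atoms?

14

Hydrogens are implicit in SMILES; fill each atom to its normal valence:
  11 × C (aromatic): 1 H each → 11
  5 × C (aromatic): no H
  1 × C: 3 H
  Total hydrogens = 14.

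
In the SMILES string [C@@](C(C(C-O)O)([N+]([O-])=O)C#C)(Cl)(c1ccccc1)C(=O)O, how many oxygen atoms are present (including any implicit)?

The symbol for oxygen appears 6 times in the SMILES.

6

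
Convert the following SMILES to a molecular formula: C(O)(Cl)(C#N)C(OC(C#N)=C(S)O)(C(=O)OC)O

Heavy atoms from the SMILES: 8 C, 1 Cl, 2 N, 6 O, 1 S.
Implicit hydrogens by atom environment:
  7 × C: no H
  3 × O: 1 H each → 3
  3 × O: no H
  2 × N: no H
  1 × C: 3 H
  1 × Cl: no H
  1 × S: 1 H
  Total hydrogens = 7.
Molecular formula: C8H7ClN2O6S

C8H7ClN2O6S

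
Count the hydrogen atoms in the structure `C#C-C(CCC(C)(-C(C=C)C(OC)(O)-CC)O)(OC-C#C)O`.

26

Hydrogens are implicit in SMILES; fill each atom to its normal valence:
  5 × C: 2 H each → 10
  5 × C: no H
  4 × C: 1 H each → 4
  3 × C: 3 H each → 9
  3 × O: 1 H each → 3
  2 × O: no H
  Total hydrogens = 26.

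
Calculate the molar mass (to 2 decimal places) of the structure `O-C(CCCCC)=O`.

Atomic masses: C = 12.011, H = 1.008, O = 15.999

Molecular formula: C6H12O2.
M = 6×12.011 + 12×1.008 + 2×15.999 = 116.16 g/mol.

116.16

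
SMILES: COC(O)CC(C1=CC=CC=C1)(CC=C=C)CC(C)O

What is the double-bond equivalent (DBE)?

Molecular formula from the SMILES: C17H24O3.
DoU = (2C + 2 + N − H − X)/2 = (2·17 + 2 + 0 − 24 − 0)/2 = 12/2 = 6.
(Structurally: 1 ring(s) + 5 π bond(s) = 6.)

6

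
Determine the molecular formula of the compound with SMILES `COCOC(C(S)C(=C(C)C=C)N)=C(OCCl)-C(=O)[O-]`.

Heavy atoms from the SMILES: 12 C, 1 Cl, 1 N, 5 O, 1 S.
Implicit hydrogens by atom environment:
  5 × C: no H
  4 × O: no H
  3 × C: 2 H each → 6
  2 × C: 3 H each → 6
  2 × C: 1 H each → 2
  1 × Cl: no H
  1 × N: 2 H
  1 × O (charge -1): no H
  1 × S: 1 H
  Total hydrogens = 17.
Net charge -1.
Molecular formula: C12H17ClNO5S-

C12H17ClNO5S-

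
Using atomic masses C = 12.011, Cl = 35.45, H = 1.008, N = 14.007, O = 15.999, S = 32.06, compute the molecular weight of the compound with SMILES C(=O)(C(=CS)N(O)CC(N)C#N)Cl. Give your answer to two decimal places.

221.66

Molecular formula: C6H8ClN3O2S.
M = 6×12.011 + 1×35.45 + 8×1.008 + 3×14.007 + 2×15.999 + 1×32.06 = 221.66 g/mol.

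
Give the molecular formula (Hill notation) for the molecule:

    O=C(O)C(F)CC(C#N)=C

C6H6FNO2

Heavy atoms from the SMILES: 6 C, 1 F, 1 N, 2 O.
Implicit hydrogens by atom environment:
  3 × C: no H
  2 × C: 2 H each → 4
  1 × C: 1 H
  1 × F: no H
  1 × N: no H
  1 × O: 1 H
  1 × O: no H
  Total hydrogens = 6.
Molecular formula: C6H6FNO2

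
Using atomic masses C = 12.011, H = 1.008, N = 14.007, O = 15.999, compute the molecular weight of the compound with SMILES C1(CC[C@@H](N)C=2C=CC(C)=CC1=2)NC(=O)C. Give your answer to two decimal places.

218.30

Molecular formula: C13H18N2O.
M = 13×12.011 + 18×1.008 + 2×14.007 + 1×15.999 = 218.30 g/mol.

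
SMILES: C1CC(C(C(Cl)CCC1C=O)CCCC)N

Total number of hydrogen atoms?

Hydrogens are implicit in SMILES; fill each atom to its normal valence:
  7 × C: 2 H each → 14
  5 × C: 1 H each → 5
  1 × C: 3 H
  1 × Cl: no H
  1 × N: 2 H
  1 × O: no H
  Total hydrogens = 24.

24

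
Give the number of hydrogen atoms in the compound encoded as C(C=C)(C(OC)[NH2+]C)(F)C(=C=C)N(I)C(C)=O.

17

Hydrogens are implicit in SMILES; fill each atom to its normal valence:
  4 × C: no H
  3 × C: 3 H each → 9
  2 × C: 2 H each → 4
  2 × C: 1 H each → 2
  2 × O: no H
  1 × F: no H
  1 × I: no H
  1 × N (charge +1): 2 H
  1 × N: no H
  Total hydrogens = 17.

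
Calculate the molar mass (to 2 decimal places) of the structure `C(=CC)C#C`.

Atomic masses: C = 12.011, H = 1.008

Molecular formula: C5H6.
M = 5×12.011 + 6×1.008 = 66.10 g/mol.

66.10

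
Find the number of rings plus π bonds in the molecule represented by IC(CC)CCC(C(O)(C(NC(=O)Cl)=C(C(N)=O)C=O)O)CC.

4

Molecular formula from the SMILES: C14H22ClIN2O5.
DoU = (2C + 2 + N − H − X)/2 = (2·14 + 2 + 2 − 22 − 2)/2 = 8/2 = 4.
(Structurally: 0 ring(s) + 4 π bond(s) = 4.)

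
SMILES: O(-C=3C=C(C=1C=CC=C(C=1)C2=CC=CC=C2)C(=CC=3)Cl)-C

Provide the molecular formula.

C19H15ClO

Heavy atoms from the SMILES: 19 C, 1 Cl, 1 O.
Implicit hydrogens by atom environment:
  12 × C (aromatic): 1 H each → 12
  6 × C (aromatic): no H
  1 × C: 3 H
  1 × Cl: no H
  1 × O: no H
  Total hydrogens = 15.
Molecular formula: C19H15ClO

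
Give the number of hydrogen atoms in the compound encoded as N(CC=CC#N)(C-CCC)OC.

Hydrogens are implicit in SMILES; fill each atom to its normal valence:
  4 × C: 2 H each → 8
  2 × C: 3 H each → 6
  2 × C: 1 H each → 2
  2 × N: no H
  1 × C: no H
  1 × O: no H
  Total hydrogens = 16.

16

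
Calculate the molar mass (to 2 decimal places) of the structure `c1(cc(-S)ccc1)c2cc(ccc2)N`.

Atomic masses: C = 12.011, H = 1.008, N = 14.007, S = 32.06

201.29

Molecular formula: C12H11NS.
M = 12×12.011 + 11×1.008 + 1×14.007 + 1×32.06 = 201.29 g/mol.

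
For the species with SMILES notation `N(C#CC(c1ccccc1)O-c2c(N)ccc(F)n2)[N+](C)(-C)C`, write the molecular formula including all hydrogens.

Heavy atoms from the SMILES: 17 C, 1 F, 4 N, 1 O.
Implicit hydrogens by atom environment:
  7 × C (aromatic): 1 H each → 7
  4 × C (aromatic): no H
  3 × C: 3 H each → 9
  2 × C: no H
  1 × C: 1 H
  1 × F: no H
  1 × N: 2 H
  1 × N: 1 H
  1 × N (aromatic): no H
  1 × N (charge +1): no H
  1 × O: no H
  Total hydrogens = 20.
Net charge +1.
Molecular formula: C17H20FN4O+

C17H20FN4O+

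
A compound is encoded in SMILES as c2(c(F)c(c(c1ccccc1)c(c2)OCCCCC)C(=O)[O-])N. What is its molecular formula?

C18H19FNO3-

Heavy atoms from the SMILES: 18 C, 1 F, 1 N, 3 O.
Implicit hydrogens by atom environment:
  6 × C (aromatic): 1 H each → 6
  6 × C (aromatic): no H
  4 × C: 2 H each → 8
  2 × O: no H
  1 × C: 3 H
  1 × C: no H
  1 × F: no H
  1 × N: 2 H
  1 × O (charge -1): no H
  Total hydrogens = 19.
Net charge -1.
Molecular formula: C18H19FNO3-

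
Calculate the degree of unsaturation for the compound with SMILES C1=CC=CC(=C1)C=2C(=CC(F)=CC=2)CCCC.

Molecular formula from the SMILES: C16H17F.
DoU = (2C + 2 + N − H − X)/2 = (2·16 + 2 + 0 − 17 − 1)/2 = 16/2 = 8.
(Structurally: 2 ring(s) + 6 π bond(s) = 8.)

8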